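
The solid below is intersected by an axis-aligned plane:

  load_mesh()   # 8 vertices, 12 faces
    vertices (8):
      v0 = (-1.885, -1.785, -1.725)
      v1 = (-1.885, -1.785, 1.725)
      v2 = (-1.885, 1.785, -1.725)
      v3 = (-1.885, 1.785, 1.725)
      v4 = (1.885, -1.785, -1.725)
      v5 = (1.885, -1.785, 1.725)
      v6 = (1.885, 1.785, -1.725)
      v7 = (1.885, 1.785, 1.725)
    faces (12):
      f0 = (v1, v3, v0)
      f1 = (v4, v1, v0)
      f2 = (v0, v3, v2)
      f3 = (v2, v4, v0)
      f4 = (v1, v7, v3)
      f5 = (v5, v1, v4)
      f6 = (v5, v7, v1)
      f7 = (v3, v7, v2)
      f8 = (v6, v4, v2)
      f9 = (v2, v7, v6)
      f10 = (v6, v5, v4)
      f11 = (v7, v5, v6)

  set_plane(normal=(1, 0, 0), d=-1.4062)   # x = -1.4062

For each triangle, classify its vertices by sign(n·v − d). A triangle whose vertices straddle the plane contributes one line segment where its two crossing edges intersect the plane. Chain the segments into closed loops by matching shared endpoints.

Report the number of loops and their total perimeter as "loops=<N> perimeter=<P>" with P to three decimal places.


loops=1 perimeter=14.040

Straddling triangles (8 of 12):
  (v4,v1,v0) [+--] → (-1.4062, -1.785, 1.28684)–(-1.4062, -1.785, -1.725)  len=3.0118
  (v2,v4,v0) [-+-] → (-1.4062, 1.3316, -1.725)–(-1.4062, -1.785, -1.725)  len=3.1166
  (v1,v7,v3) [-+-] → (-1.4062, -1.3316, 1.725)–(-1.4062, 1.785, 1.725)  len=3.1166
  (v5,v1,v4) [+-+] → (-1.4062, -1.785, 1.725)–(-1.4062, -1.785, 1.28684)  len=0.4382
  (v5,v7,v1) [++-] → (-1.4062, -1.3316, 1.725)–(-1.4062, -1.785, 1.725)  len=0.4534
  (v3,v7,v2) [-+-] → (-1.4062, 1.785, 1.725)–(-1.4062, 1.785, -1.28684)  len=3.0118
  (v6,v4,v2) [++-] → (-1.4062, 1.3316, -1.725)–(-1.4062, 1.785, -1.725)  len=0.4534
  (v2,v7,v6) [-++] → (-1.4062, 1.785, -1.28684)–(-1.4062, 1.785, -1.725)  len=0.4382

Chained into 1 loop(s):
  loop 1: 8 segments, perimeter = 14.0400
Total perimeter = 14.040


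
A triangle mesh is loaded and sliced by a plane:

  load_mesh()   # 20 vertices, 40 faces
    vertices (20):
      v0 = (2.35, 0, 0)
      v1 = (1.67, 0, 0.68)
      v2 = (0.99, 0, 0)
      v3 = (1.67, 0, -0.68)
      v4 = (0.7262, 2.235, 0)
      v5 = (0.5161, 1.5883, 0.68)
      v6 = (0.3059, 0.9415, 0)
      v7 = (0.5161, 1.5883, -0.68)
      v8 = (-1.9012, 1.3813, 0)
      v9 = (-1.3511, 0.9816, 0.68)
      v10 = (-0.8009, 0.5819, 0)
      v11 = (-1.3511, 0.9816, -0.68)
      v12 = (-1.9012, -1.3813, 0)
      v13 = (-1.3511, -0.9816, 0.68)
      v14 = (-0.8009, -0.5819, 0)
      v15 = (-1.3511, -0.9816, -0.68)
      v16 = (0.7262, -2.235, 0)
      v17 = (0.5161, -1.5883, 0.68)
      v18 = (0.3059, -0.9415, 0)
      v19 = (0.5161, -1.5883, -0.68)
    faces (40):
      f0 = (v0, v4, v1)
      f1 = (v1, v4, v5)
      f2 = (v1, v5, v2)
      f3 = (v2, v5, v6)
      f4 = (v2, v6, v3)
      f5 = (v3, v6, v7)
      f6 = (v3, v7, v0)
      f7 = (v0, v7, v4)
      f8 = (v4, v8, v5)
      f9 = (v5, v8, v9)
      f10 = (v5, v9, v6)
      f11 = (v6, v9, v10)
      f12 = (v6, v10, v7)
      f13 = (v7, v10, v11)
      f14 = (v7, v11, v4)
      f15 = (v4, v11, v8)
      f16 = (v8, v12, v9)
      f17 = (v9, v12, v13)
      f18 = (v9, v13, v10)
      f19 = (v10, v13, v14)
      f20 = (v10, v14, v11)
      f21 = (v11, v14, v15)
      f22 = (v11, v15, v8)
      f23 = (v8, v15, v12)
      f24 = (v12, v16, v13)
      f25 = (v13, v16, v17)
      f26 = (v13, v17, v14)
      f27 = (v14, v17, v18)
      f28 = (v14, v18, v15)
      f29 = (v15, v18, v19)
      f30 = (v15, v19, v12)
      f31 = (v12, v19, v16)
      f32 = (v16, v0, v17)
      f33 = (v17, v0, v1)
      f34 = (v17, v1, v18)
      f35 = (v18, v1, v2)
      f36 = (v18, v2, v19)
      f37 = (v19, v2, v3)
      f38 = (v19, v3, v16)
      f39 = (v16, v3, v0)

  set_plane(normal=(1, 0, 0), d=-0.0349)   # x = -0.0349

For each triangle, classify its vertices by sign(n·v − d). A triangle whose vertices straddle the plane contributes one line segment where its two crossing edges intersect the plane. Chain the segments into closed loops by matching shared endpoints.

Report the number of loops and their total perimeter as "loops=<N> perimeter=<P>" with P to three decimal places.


Straddling triangles (16 of 40):
  (v4,v8,v5) [+-+] → (-0.0349, 1.9877, 0)–(-0.0349, 1.54112, 0.525001)  len=0.6892
  (v5,v8,v9) [+--] → (-0.0349, 1.54112, 0.525001)–(-0.0349, 1.40927, 0.68)  len=0.2035
  (v5,v9,v6) [+-+] → (-0.0349, 1.40927, 0.68)–(-0.0349, 0.949747, 0.139858)  len=0.7092
  (v6,v9,v10) [+--] → (-0.0349, 0.949747, 0.139858)–(-0.0349, 0.830774, 0)  len=0.1836
  (v6,v10,v7) [+-+] → (-0.0349, 0.830774, 0)–(-0.0349, 1.16725, -0.395505)  len=0.5193
  (v7,v10,v11) [+--] → (-0.0349, 1.16725, -0.395505)–(-0.0349, 1.40927, -0.68)  len=0.3735
  (v7,v11,v4) [+-+] → (-0.0349, 1.40927, -0.68)–(-0.0349, 1.77577, -0.249145)  len=0.5656
  (v4,v11,v8) [+--] → (-0.0349, 1.77577, -0.249145)–(-0.0349, 1.9877, 0)  len=0.3271
  (v12,v16,v13) [-+-] → (-0.0349, -1.9877, 0)–(-0.0349, -1.77577, 0.249145)  len=0.3271
  (v13,v16,v17) [-++] → (-0.0349, -1.77577, 0.249145)–(-0.0349, -1.40927, 0.68)  len=0.5656
  (v13,v17,v14) [-+-] → (-0.0349, -1.40927, 0.68)–(-0.0349, -1.16725, 0.395505)  len=0.3735
  (v14,v17,v18) [-++] → (-0.0349, -1.16725, 0.395505)–(-0.0349, -0.830774, 0)  len=0.5193
  (v14,v18,v15) [-+-] → (-0.0349, -0.830774, 0)–(-0.0349, -0.949747, -0.139858)  len=0.1836
  (v15,v18,v19) [-++] → (-0.0349, -0.949747, -0.139858)–(-0.0349, -1.40927, -0.68)  len=0.7092
  (v15,v19,v12) [-+-] → (-0.0349, -1.40927, -0.68)–(-0.0349, -1.54112, -0.525001)  len=0.2035
  (v12,v19,v16) [-++] → (-0.0349, -1.54112, -0.525001)–(-0.0349, -1.9877, 0)  len=0.6892

Chained into 2 loop(s):
  loop 1: 8 segments, perimeter = 3.5710
  loop 2: 8 segments, perimeter = 3.5710
Total perimeter = 7.142

loops=2 perimeter=7.142


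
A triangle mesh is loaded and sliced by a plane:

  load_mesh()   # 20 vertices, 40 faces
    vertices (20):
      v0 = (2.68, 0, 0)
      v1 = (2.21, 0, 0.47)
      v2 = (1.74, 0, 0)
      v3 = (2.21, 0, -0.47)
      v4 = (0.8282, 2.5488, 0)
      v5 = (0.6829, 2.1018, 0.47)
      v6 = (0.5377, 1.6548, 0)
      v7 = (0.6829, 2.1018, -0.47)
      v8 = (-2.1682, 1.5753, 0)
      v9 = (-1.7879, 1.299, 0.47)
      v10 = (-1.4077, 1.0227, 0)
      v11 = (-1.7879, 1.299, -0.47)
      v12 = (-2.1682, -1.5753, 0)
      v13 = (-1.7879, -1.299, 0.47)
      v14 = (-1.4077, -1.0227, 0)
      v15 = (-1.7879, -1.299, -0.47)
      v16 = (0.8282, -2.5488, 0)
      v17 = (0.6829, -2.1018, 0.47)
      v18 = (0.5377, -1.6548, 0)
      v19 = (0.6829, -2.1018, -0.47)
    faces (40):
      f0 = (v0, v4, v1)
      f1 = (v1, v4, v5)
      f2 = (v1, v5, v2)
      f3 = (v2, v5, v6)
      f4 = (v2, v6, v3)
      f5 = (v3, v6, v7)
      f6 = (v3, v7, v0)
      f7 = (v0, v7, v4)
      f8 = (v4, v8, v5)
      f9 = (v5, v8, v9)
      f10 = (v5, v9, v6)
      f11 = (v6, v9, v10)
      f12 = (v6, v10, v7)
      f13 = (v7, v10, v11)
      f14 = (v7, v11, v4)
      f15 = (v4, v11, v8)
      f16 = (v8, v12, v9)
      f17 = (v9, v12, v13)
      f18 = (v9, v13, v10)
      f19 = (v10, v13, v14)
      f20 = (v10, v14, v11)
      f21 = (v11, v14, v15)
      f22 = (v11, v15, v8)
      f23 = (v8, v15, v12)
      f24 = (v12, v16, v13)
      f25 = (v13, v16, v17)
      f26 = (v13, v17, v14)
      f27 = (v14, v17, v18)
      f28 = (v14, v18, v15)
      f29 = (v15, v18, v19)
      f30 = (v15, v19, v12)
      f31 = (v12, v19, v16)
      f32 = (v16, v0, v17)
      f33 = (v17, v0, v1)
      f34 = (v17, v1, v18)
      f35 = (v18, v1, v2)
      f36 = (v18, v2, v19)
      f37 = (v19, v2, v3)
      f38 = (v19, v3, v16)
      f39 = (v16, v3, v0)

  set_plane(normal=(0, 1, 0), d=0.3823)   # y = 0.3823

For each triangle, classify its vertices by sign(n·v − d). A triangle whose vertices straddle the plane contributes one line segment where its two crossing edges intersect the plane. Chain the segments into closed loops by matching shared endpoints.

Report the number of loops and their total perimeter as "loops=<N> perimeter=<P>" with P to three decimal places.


Straddling triangles (16 of 40):
  (v0,v4,v1) [-+-] → (2.40224, 0.3823, 0)–(2.00274, 0.3823, 0.399504)  len=0.5650
  (v1,v4,v5) [-++] → (2.00274, 0.3823, 0.399504)–(1.93223, 0.3823, 0.47)  len=0.0997
  (v1,v5,v2) [-+-] → (1.93223, 0.3823, 0.47)–(1.54772, 0.3823, 0.0854891)  len=0.5438
  (v2,v5,v6) [-++] → (1.54772, 0.3823, 0.0854891)–(1.46224, 0.3823, 0)  len=0.1209
  (v2,v6,v3) [-+-] → (1.46224, 0.3823, 0)–(1.82366, 0.3823, -0.361418)  len=0.5111
  (v3,v6,v7) [-++] → (1.82366, 0.3823, -0.361418)–(1.93223, 0.3823, -0.47)  len=0.1536
  (v3,v7,v0) [-+-] → (1.93223, 0.3823, -0.47)–(2.31674, 0.3823, -0.0854891)  len=0.5438
  (v0,v7,v4) [-++] → (2.31674, 0.3823, -0.0854891)–(2.40224, 0.3823, 0)  len=0.1209
  (v8,v12,v9) [+-+] → (-2.1682, 0.3823, 0)–(-1.90919, 0.3823, 0.320103)  len=0.4118
  (v9,v12,v13) [+--] → (-1.90919, 0.3823, 0.320103)–(-1.7879, 0.3823, 0.47)  len=0.1928
  (v9,v13,v10) [+-+] → (-1.7879, 0.3823, 0.47)–(-1.51257, 0.3823, 0.129641)  len=0.4378
  (v10,v13,v14) [+--] → (-1.51257, 0.3823, 0.129641)–(-1.4077, 0.3823, 0)  len=0.1667
  (v10,v14,v11) [+-+] → (-1.4077, 0.3823, 0)–(-1.63778, 0.3823, -0.284425)  len=0.3658
  (v11,v14,v15) [+--] → (-1.63778, 0.3823, -0.284425)–(-1.7879, 0.3823, -0.47)  len=0.2387
  (v11,v15,v8) [+-+] → (-1.7879, 0.3823, -0.47)–(-2.01035, 0.3823, -0.195077)  len=0.3536
  (v8,v15,v12) [+--] → (-2.01035, 0.3823, -0.195077)–(-2.1682, 0.3823, 0)  len=0.2509

Chained into 2 loop(s):
  loop 1: 8 segments, perimeter = 2.6587
  loop 2: 8 segments, perimeter = 2.4182
Total perimeter = 5.077

loops=2 perimeter=5.077


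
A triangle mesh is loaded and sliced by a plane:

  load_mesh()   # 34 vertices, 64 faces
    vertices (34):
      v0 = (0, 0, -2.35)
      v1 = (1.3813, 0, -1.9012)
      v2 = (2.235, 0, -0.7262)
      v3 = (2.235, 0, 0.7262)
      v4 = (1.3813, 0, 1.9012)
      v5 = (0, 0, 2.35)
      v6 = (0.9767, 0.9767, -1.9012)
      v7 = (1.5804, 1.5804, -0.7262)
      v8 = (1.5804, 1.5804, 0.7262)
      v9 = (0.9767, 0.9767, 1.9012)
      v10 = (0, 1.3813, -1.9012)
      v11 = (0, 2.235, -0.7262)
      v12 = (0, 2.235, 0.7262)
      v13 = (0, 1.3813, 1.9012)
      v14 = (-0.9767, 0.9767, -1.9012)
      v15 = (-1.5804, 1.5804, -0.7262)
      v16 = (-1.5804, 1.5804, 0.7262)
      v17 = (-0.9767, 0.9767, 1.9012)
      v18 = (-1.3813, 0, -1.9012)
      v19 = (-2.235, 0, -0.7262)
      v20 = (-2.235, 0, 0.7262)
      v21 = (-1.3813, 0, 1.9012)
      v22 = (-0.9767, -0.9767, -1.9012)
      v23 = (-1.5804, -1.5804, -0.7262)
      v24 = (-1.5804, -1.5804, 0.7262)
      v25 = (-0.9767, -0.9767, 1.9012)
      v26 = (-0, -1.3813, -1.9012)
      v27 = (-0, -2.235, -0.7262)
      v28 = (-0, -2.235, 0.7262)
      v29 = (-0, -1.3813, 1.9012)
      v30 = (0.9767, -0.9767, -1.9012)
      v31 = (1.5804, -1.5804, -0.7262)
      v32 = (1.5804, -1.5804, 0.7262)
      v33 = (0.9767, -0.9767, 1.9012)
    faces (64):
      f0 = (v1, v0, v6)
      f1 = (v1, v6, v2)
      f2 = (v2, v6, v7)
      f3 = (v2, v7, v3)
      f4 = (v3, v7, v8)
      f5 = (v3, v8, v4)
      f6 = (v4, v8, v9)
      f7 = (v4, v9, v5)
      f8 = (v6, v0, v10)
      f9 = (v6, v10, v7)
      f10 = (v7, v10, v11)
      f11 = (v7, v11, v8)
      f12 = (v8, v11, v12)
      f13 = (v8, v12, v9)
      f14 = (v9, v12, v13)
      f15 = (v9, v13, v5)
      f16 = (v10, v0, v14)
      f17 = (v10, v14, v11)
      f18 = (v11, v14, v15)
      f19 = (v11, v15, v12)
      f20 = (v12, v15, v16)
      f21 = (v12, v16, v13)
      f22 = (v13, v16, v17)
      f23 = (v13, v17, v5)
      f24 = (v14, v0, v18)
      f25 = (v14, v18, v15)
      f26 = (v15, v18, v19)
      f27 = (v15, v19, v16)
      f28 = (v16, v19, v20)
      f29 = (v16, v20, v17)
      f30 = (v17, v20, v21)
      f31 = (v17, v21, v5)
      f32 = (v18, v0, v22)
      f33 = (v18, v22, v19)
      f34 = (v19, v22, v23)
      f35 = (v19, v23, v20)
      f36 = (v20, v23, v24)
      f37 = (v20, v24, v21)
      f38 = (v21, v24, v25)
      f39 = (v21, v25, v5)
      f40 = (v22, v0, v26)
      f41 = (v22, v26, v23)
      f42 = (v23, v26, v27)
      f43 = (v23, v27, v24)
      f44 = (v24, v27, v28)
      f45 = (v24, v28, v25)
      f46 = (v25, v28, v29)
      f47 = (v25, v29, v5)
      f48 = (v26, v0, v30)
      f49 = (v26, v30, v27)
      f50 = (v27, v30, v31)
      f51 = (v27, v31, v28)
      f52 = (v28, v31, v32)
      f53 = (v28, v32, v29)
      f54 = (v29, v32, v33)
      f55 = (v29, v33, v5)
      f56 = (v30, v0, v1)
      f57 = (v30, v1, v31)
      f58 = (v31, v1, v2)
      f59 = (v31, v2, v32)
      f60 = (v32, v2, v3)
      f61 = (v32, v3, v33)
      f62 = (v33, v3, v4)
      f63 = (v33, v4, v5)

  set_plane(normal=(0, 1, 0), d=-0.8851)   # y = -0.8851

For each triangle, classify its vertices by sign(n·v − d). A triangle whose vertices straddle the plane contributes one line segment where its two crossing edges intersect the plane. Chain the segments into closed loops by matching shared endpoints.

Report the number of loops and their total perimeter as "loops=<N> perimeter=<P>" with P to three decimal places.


Straddling triangles (20 of 64):
  (v18,v0,v22) [++-] → (-0.8851, -0.8851, -1.94329)–(-1.01465, -0.8851, -1.9012)  len=0.1362
  (v18,v22,v19) [+-+] → (-1.01465, -0.8851, -1.9012)–(-1.09471, -0.8851, -1.791)  len=0.1362
  (v19,v22,v23) [+--] → (-1.09471, -0.8851, -1.791)–(-1.86839, -0.8851, -0.7262)  len=1.3162
  (v19,v23,v20) [+-+] → (-1.86839, -0.8851, -0.7262)–(-1.86839, -0.8851, -0.0872138)  len=0.6390
  (v20,v23,v24) [+--] → (-1.86839, -0.8851, -0.0872138)–(-1.86839, -0.8851, 0.7262)  len=0.8134
  (v20,v24,v21) [+-+] → (-1.86839, -0.8851, 0.7262)–(-1.49281, -0.8851, 1.24314)  len=0.6390
  (v21,v24,v25) [+--] → (-1.49281, -0.8851, 1.24314)–(-1.01465, -0.8851, 1.9012)  len=0.8134
  (v21,v25,v5) [+-+] → (-1.01465, -0.8851, 1.9012)–(-0.8851, -0.8851, 1.94329)  len=0.1362
  (v22,v0,v26) [-+-] → (-0.8851, -0.8851, -1.94329)–(0, -0.8851, -2.06242)  len=0.8931
  (v25,v29,v5) [--+] → (0, -0.8851, 2.06242)–(-0.8851, -0.8851, 1.94329)  len=0.8931
  (v26,v0,v30) [-+-] → (0, -0.8851, -2.06242)–(0.8851, -0.8851, -1.94329)  len=0.8931
  (v29,v33,v5) [--+] → (0.8851, -0.8851, 1.94329)–(0, -0.8851, 2.06242)  len=0.8931
  (v30,v0,v1) [-++] → (0.8851, -0.8851, -1.94329)–(1.01465, -0.8851, -1.9012)  len=0.1362
  (v30,v1,v31) [-+-] → (1.01465, -0.8851, -1.9012)–(1.49281, -0.8851, -1.24314)  len=0.8134
  (v31,v1,v2) [-++] → (1.49281, -0.8851, -1.24314)–(1.86839, -0.8851, -0.7262)  len=0.6390
  (v31,v2,v32) [-+-] → (1.86839, -0.8851, -0.7262)–(1.86839, -0.8851, 0.0872138)  len=0.8134
  (v32,v2,v3) [-++] → (1.86839, -0.8851, 0.0872138)–(1.86839, -0.8851, 0.7262)  len=0.6390
  (v32,v3,v33) [-+-] → (1.86839, -0.8851, 0.7262)–(1.09471, -0.8851, 1.791)  len=1.3162
  (v33,v3,v4) [-++] → (1.09471, -0.8851, 1.791)–(1.01465, -0.8851, 1.9012)  len=0.1362
  (v33,v4,v5) [-++] → (1.01465, -0.8851, 1.9012)–(0.8851, -0.8851, 1.94329)  len=0.1362

Chained into 1 loop(s):
  loop 1: 20 segments, perimeter = 12.8316
Total perimeter = 12.832

loops=1 perimeter=12.832


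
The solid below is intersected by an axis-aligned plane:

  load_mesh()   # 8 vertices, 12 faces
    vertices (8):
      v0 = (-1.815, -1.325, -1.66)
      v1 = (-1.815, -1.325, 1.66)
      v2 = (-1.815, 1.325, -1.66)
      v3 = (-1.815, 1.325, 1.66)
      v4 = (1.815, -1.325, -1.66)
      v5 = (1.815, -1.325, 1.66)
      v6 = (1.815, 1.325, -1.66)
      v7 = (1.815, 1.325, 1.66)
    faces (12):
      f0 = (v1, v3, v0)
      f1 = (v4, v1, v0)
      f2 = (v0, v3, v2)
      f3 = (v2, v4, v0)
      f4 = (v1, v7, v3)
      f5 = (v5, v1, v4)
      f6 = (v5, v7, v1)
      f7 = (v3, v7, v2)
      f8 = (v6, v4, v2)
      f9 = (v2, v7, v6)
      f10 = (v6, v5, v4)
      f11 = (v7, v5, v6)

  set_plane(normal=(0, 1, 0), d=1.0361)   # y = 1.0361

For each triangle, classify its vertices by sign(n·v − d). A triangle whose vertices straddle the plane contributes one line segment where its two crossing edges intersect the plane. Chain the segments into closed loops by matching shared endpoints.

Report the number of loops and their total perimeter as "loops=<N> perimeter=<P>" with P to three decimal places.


Straddling triangles (8 of 12):
  (v1,v3,v0) [-+-] → (-1.815, 1.0361, 1.66)–(-1.815, 1.0361, 1.29806)  len=0.3619
  (v0,v3,v2) [-++] → (-1.815, 1.0361, 1.29806)–(-1.815, 1.0361, -1.66)  len=2.9581
  (v2,v4,v0) [+--] → (-1.41926, 1.0361, -1.66)–(-1.815, 1.0361, -1.66)  len=0.3957
  (v1,v7,v3) [-++] → (1.41926, 1.0361, 1.66)–(-1.815, 1.0361, 1.66)  len=3.2343
  (v5,v7,v1) [-+-] → (1.815, 1.0361, 1.66)–(1.41926, 1.0361, 1.66)  len=0.3957
  (v6,v4,v2) [+-+] → (1.815, 1.0361, -1.66)–(-1.41926, 1.0361, -1.66)  len=3.2343
  (v6,v5,v4) [+--] → (1.815, 1.0361, -1.29806)–(1.815, 1.0361, -1.66)  len=0.3619
  (v7,v5,v6) [+-+] → (1.815, 1.0361, 1.66)–(1.815, 1.0361, -1.29806)  len=2.9581

Chained into 1 loop(s):
  loop 1: 8 segments, perimeter = 13.9000
Total perimeter = 13.900

loops=1 perimeter=13.900


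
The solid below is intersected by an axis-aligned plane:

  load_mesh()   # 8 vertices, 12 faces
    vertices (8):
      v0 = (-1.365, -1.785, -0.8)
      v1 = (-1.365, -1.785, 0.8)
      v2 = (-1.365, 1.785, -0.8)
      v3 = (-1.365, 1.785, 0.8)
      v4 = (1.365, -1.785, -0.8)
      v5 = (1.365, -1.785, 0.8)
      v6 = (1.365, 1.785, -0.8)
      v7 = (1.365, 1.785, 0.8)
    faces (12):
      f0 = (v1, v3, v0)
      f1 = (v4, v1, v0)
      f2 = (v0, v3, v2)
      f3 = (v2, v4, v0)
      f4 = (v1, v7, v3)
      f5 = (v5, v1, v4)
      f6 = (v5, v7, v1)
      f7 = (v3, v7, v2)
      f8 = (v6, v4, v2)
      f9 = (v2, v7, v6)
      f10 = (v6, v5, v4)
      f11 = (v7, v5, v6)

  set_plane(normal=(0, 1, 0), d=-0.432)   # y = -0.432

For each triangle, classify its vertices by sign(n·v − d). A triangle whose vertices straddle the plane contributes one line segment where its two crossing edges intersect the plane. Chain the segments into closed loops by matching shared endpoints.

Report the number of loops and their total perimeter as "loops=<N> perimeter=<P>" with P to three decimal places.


loops=1 perimeter=8.660

Straddling triangles (8 of 12):
  (v1,v3,v0) [-+-] → (-1.365, -0.432, 0.8)–(-1.365, -0.432, -0.193613)  len=0.9936
  (v0,v3,v2) [-++] → (-1.365, -0.432, -0.193613)–(-1.365, -0.432, -0.8)  len=0.6064
  (v2,v4,v0) [+--] → (0.330353, -0.432, -0.8)–(-1.365, -0.432, -0.8)  len=1.6954
  (v1,v7,v3) [-++] → (-0.330353, -0.432, 0.8)–(-1.365, -0.432, 0.8)  len=1.0346
  (v5,v7,v1) [-+-] → (1.365, -0.432, 0.8)–(-0.330353, -0.432, 0.8)  len=1.6954
  (v6,v4,v2) [+-+] → (1.365, -0.432, -0.8)–(0.330353, -0.432, -0.8)  len=1.0346
  (v6,v5,v4) [+--] → (1.365, -0.432, 0.193613)–(1.365, -0.432, -0.8)  len=0.9936
  (v7,v5,v6) [+-+] → (1.365, -0.432, 0.8)–(1.365, -0.432, 0.193613)  len=0.6064

Chained into 1 loop(s):
  loop 1: 8 segments, perimeter = 8.6600
Total perimeter = 8.660


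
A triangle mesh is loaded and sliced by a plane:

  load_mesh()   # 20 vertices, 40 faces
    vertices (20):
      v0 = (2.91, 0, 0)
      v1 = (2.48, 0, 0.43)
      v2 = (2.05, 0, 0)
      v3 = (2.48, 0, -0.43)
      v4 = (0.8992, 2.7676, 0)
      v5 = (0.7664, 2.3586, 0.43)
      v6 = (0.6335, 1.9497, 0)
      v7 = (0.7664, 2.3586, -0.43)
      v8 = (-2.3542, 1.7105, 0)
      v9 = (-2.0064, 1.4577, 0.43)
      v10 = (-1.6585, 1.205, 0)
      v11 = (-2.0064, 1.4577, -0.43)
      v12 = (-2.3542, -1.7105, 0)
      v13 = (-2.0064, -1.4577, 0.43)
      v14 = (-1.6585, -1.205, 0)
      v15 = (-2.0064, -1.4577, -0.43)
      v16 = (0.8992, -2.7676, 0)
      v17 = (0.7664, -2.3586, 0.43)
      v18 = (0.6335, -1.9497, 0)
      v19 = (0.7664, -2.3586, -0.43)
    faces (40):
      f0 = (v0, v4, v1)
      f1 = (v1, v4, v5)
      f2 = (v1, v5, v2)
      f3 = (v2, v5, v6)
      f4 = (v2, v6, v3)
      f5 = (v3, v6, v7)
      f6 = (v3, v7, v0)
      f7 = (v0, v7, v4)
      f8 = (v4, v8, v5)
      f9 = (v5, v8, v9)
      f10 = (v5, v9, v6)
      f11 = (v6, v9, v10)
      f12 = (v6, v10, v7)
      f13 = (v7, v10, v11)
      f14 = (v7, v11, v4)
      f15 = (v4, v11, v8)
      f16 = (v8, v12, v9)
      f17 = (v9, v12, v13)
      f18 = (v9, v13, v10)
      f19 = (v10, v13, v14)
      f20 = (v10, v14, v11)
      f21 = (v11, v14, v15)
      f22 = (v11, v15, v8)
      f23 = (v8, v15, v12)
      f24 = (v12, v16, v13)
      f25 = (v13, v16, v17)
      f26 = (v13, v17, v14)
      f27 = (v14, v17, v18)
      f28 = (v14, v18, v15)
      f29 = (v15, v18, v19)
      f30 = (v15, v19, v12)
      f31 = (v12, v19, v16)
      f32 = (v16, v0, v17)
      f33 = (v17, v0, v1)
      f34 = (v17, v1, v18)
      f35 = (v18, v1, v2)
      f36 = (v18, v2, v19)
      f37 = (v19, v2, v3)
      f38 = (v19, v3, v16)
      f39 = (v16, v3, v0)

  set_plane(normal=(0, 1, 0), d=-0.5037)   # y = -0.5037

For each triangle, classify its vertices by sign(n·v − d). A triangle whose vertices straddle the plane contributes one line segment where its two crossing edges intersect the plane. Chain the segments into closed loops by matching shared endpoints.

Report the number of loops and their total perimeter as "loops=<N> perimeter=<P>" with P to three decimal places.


loops=2 perimeter=4.645

Straddling triangles (16 of 40):
  (v8,v12,v9) [+-+] → (-2.3542, -0.5037, 0)–(-2.22172, -0.5037, 0.163791)  len=0.2107
  (v9,v12,v13) [+--] → (-2.22172, -0.5037, 0.163791)–(-2.0064, -0.5037, 0.43)  len=0.3424
  (v9,v13,v10) [+-+] → (-2.0064, -0.5037, 0.43)–(-1.88175, -0.5037, 0.275938)  len=0.1982
  (v10,v13,v14) [+--] → (-1.88175, -0.5037, 0.275938)–(-1.6585, -0.5037, 0)  len=0.3549
  (v10,v14,v11) [+-+] → (-1.6585, -0.5037, 0)–(-1.75013, -0.5037, -0.113253)  len=0.1457
  (v11,v14,v15) [+--] → (-1.75013, -0.5037, -0.113253)–(-2.0064, -0.5037, -0.43)  len=0.4074
  (v11,v15,v8) [+-+] → (-2.0064, -0.5037, -0.43)–(-2.11113, -0.5037, -0.30052)  len=0.1665
  (v8,v15,v12) [+--] → (-2.11113, -0.5037, -0.30052)–(-2.3542, -0.5037, 0)  len=0.3865
  (v16,v0,v17) [-+-] → (2.54404, -0.5037, 0)–(2.45222, -0.5037, 0.0918303)  len=0.1299
  (v17,v0,v1) [-++] → (2.45222, -0.5037, 0.0918303)–(2.11405, -0.5037, 0.43)  len=0.4782
  (v17,v1,v18) [-+-] → (2.11405, -0.5037, 0.43)–(2.00296, -0.5037, 0.318911)  len=0.1571
  (v18,v1,v2) [-++] → (2.00296, -0.5037, 0.318911)–(1.68405, -0.5037, 0)  len=0.4510
  (v18,v2,v19) [-+-] → (1.68405, -0.5037, 0)–(1.77588, -0.5037, -0.0918303)  len=0.1299
  (v19,v2,v3) [-++] → (1.77588, -0.5037, -0.0918303)–(2.11405, -0.5037, -0.43)  len=0.4782
  (v19,v3,v16) [-+-] → (2.11405, -0.5037, -0.43)–(2.1923, -0.5037, -0.35174)  len=0.1107
  (v16,v3,v0) [-++] → (2.1923, -0.5037, -0.35174)–(2.54404, -0.5037, 0)  len=0.4974

Chained into 2 loop(s):
  loop 1: 8 segments, perimeter = 2.2123
  loop 2: 8 segments, perimeter = 2.4324
Total perimeter = 4.645


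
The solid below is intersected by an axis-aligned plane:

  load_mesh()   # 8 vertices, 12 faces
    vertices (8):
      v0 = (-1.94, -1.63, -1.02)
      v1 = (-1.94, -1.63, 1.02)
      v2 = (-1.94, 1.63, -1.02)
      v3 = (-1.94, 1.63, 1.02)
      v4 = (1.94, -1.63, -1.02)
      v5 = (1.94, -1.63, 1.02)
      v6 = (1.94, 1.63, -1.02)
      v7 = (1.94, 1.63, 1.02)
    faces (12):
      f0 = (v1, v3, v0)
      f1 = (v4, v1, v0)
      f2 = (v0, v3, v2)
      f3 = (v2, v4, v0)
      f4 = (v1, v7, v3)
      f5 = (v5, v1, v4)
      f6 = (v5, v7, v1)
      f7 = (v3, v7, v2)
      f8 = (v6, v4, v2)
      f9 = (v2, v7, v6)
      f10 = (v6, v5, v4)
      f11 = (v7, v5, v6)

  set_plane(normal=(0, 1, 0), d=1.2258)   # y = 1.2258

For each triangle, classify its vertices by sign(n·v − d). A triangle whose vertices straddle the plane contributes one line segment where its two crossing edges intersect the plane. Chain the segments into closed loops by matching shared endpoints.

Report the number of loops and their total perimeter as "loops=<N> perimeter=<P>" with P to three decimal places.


Straddling triangles (8 of 12):
  (v1,v3,v0) [-+-] → (-1.94, 1.2258, 1.02)–(-1.94, 1.2258, 0.767065)  len=0.2529
  (v0,v3,v2) [-++] → (-1.94, 1.2258, 0.767065)–(-1.94, 1.2258, -1.02)  len=1.7871
  (v2,v4,v0) [+--] → (-1.45893, 1.2258, -1.02)–(-1.94, 1.2258, -1.02)  len=0.4811
  (v1,v7,v3) [-++] → (1.45893, 1.2258, 1.02)–(-1.94, 1.2258, 1.02)  len=3.3989
  (v5,v7,v1) [-+-] → (1.94, 1.2258, 1.02)–(1.45893, 1.2258, 1.02)  len=0.4811
  (v6,v4,v2) [+-+] → (1.94, 1.2258, -1.02)–(-1.45893, 1.2258, -1.02)  len=3.3989
  (v6,v5,v4) [+--] → (1.94, 1.2258, -0.767065)–(1.94, 1.2258, -1.02)  len=0.2529
  (v7,v5,v6) [+-+] → (1.94, 1.2258, 1.02)–(1.94, 1.2258, -0.767065)  len=1.7871

Chained into 1 loop(s):
  loop 1: 8 segments, perimeter = 11.8400
Total perimeter = 11.840

loops=1 perimeter=11.840


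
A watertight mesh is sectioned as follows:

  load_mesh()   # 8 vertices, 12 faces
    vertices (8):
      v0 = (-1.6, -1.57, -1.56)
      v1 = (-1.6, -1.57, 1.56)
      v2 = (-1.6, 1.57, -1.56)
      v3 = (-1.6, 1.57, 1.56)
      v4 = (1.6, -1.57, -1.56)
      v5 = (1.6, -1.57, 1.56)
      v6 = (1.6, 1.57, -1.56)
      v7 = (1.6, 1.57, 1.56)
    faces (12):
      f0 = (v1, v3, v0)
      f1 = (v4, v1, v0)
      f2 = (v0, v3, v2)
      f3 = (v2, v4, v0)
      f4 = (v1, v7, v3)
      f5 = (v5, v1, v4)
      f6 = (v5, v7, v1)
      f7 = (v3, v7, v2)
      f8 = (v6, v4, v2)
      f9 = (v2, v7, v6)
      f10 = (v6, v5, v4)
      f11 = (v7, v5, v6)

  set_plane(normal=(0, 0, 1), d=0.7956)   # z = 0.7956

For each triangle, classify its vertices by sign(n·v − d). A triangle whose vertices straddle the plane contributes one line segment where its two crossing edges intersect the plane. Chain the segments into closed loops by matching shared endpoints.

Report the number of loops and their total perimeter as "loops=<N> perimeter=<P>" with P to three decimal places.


Straddling triangles (8 of 12):
  (v1,v3,v0) [++-] → (-1.6, 0.8007, 0.7956)–(-1.6, -1.57, 0.7956)  len=2.3707
  (v4,v1,v0) [-+-] → (-0.816, -1.57, 0.7956)–(-1.6, -1.57, 0.7956)  len=0.7840
  (v0,v3,v2) [-+-] → (-1.6, 0.8007, 0.7956)–(-1.6, 1.57, 0.7956)  len=0.7693
  (v5,v1,v4) [++-] → (-0.816, -1.57, 0.7956)–(1.6, -1.57, 0.7956)  len=2.4160
  (v3,v7,v2) [++-] → (0.816, 1.57, 0.7956)–(-1.6, 1.57, 0.7956)  len=2.4160
  (v2,v7,v6) [-+-] → (0.816, 1.57, 0.7956)–(1.6, 1.57, 0.7956)  len=0.7840
  (v6,v5,v4) [-+-] → (1.6, -0.8007, 0.7956)–(1.6, -1.57, 0.7956)  len=0.7693
  (v7,v5,v6) [++-] → (1.6, -0.8007, 0.7956)–(1.6, 1.57, 0.7956)  len=2.3707

Chained into 1 loop(s):
  loop 1: 8 segments, perimeter = 12.6800
Total perimeter = 12.680

loops=1 perimeter=12.680


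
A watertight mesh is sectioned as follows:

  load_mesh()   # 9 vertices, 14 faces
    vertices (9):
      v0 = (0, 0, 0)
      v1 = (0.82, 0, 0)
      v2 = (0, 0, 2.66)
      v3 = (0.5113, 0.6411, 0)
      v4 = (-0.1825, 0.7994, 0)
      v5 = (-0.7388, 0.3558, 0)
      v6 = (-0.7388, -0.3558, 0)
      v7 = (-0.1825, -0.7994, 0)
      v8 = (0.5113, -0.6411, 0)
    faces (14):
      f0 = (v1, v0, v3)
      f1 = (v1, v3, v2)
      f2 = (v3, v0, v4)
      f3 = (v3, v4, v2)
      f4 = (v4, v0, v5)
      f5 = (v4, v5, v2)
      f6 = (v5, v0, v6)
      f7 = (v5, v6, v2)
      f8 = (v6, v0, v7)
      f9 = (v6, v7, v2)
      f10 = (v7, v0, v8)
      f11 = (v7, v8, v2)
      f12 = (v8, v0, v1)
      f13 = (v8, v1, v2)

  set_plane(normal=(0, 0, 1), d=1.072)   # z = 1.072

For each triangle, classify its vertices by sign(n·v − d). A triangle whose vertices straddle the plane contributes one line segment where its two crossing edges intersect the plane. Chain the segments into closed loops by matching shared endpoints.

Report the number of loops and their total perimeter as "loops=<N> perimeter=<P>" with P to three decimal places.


Straddling triangles (7 of 14):
  (v1,v3,v2) [--+] → (0.305242, 0.382732, 1.072)–(0.489534, 0, 1.072)  len=0.4248
  (v3,v4,v2) [--+] → (-0.108951, 0.477236, 1.072)–(0.305242, 0.382732, 1.072)  len=0.4248
  (v4,v5,v2) [--+] → (-0.441058, 0.21241, 1.072)–(-0.108951, 0.477236, 1.072)  len=0.4248
  (v5,v6,v2) [--+] → (-0.441058, -0.21241, 1.072)–(-0.441058, 0.21241, 1.072)  len=0.4248
  (v6,v7,v2) [--+] → (-0.108951, -0.477236, 1.072)–(-0.441058, -0.21241, 1.072)  len=0.4248
  (v7,v8,v2) [--+] → (0.305242, -0.382732, 1.072)–(-0.108951, -0.477236, 1.072)  len=0.4248
  (v8,v1,v2) [--+] → (0.489534, 0, 1.072)–(0.305242, -0.382732, 1.072)  len=0.4248

Chained into 1 loop(s):
  loop 1: 7 segments, perimeter = 2.9736
Total perimeter = 2.974

loops=1 perimeter=2.974


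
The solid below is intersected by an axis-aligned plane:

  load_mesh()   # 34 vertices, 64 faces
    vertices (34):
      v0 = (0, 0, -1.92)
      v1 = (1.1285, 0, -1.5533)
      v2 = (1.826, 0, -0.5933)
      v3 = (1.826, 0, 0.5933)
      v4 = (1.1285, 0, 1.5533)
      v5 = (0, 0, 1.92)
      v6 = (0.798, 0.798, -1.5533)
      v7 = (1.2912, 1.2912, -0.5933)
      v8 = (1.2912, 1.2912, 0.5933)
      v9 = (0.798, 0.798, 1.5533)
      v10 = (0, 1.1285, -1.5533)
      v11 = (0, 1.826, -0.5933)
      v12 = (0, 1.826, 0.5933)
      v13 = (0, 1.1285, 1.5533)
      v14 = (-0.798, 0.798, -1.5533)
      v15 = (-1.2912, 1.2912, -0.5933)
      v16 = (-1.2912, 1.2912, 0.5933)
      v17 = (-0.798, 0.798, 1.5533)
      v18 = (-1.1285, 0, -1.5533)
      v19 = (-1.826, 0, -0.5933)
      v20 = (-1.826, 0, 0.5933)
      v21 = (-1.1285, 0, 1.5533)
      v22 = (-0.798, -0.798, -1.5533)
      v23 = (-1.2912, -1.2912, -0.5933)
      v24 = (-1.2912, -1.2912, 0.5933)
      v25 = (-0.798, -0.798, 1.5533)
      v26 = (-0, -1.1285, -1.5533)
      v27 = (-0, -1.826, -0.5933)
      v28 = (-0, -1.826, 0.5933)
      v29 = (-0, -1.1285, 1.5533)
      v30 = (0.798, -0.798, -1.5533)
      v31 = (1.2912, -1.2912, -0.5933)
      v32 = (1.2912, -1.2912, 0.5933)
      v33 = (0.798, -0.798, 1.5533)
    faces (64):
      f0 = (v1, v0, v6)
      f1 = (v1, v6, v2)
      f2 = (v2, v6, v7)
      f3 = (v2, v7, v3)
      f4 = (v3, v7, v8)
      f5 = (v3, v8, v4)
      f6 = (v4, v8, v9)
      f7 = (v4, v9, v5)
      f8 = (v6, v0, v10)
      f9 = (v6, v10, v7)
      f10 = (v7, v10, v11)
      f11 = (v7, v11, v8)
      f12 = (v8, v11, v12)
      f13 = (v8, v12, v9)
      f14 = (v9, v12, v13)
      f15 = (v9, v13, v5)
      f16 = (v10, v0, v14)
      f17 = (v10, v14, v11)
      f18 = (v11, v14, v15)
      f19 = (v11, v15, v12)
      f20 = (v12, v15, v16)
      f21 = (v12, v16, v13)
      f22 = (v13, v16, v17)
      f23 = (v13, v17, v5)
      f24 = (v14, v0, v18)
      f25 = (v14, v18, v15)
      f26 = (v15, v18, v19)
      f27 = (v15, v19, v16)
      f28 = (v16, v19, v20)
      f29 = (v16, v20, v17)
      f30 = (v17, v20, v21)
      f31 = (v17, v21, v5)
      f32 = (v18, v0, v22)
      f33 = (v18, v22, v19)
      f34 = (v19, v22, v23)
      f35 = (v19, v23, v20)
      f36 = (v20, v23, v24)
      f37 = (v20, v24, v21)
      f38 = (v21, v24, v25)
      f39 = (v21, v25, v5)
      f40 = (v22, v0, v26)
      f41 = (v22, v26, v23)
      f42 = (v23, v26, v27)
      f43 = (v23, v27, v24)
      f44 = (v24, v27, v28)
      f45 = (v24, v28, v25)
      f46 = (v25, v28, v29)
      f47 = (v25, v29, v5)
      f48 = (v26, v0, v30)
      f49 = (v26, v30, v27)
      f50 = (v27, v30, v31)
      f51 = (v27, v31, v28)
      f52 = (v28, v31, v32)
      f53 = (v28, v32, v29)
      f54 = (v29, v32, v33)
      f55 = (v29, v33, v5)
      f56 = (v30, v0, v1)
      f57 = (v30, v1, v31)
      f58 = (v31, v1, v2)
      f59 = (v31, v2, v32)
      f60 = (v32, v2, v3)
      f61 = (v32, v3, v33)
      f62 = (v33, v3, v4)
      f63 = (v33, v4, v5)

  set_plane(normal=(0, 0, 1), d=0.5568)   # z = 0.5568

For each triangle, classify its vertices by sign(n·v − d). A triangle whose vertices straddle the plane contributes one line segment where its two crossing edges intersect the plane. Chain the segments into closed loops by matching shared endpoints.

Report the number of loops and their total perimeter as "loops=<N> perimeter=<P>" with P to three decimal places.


loops=1 perimeter=11.181

Straddling triangles (16 of 64):
  (v2,v7,v3) [--+] → (1.80955, 0.0397175, 0.5568)–(1.826, 0, 0.5568)  len=0.0430
  (v3,v7,v8) [+-+] → (1.80955, 0.0397175, 0.5568)–(1.2912, 1.2912, 0.5568)  len=1.3546
  (v7,v11,v8) [--+] → (1.25148, 1.30765, 0.5568)–(1.2912, 1.2912, 0.5568)  len=0.0430
  (v8,v11,v12) [+-+] → (1.25148, 1.30765, 0.5568)–(0, 1.826, 0.5568)  len=1.3546
  (v11,v15,v12) [--+] → (-0.0397175, 1.80955, 0.5568)–(0, 1.826, 0.5568)  len=0.0430
  (v12,v15,v16) [+-+] → (-0.0397175, 1.80955, 0.5568)–(-1.2912, 1.2912, 0.5568)  len=1.3546
  (v15,v19,v16) [--+] → (-1.30765, 1.25148, 0.5568)–(-1.2912, 1.2912, 0.5568)  len=0.0430
  (v16,v19,v20) [+-+] → (-1.30765, 1.25148, 0.5568)–(-1.826, 0, 0.5568)  len=1.3546
  (v19,v23,v20) [--+] → (-1.80955, -0.0397175, 0.5568)–(-1.826, 0, 0.5568)  len=0.0430
  (v20,v23,v24) [+-+] → (-1.80955, -0.0397175, 0.5568)–(-1.2912, -1.2912, 0.5568)  len=1.3546
  (v23,v27,v24) [--+] → (-1.25148, -1.30765, 0.5568)–(-1.2912, -1.2912, 0.5568)  len=0.0430
  (v24,v27,v28) [+-+] → (-1.25148, -1.30765, 0.5568)–(0, -1.826, 0.5568)  len=1.3546
  (v27,v31,v28) [--+] → (0.0397175, -1.80955, 0.5568)–(0, -1.826, 0.5568)  len=0.0430
  (v28,v31,v32) [+-+] → (0.0397175, -1.80955, 0.5568)–(1.2912, -1.2912, 0.5568)  len=1.3546
  (v31,v2,v32) [--+] → (1.30765, -1.25148, 0.5568)–(1.2912, -1.2912, 0.5568)  len=0.0430
  (v32,v2,v3) [+-+] → (1.30765, -1.25148, 0.5568)–(1.826, 0, 0.5568)  len=1.3546

Chained into 1 loop(s):
  loop 1: 16 segments, perimeter = 11.1806
Total perimeter = 11.181


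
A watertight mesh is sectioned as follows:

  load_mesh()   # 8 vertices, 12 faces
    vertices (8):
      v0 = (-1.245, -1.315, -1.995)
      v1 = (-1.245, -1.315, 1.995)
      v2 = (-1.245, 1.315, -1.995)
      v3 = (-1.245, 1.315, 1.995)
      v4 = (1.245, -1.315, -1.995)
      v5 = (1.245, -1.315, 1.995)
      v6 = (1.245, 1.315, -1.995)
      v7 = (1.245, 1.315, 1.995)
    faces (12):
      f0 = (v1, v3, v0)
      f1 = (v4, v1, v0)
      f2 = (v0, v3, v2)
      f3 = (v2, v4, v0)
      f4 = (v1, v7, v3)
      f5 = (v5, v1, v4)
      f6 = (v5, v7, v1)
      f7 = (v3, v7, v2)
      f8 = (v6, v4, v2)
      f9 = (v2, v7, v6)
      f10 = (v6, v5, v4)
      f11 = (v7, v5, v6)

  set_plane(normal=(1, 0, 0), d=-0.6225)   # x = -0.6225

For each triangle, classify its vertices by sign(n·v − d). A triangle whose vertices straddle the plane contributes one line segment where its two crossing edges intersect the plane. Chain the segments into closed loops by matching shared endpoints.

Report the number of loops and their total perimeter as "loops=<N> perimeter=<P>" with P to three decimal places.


loops=1 perimeter=13.240

Straddling triangles (8 of 12):
  (v4,v1,v0) [+--] → (-0.6225, -1.315, 0.9975)–(-0.6225, -1.315, -1.995)  len=2.9925
  (v2,v4,v0) [-+-] → (-0.6225, 0.6575, -1.995)–(-0.6225, -1.315, -1.995)  len=1.9725
  (v1,v7,v3) [-+-] → (-0.6225, -0.6575, 1.995)–(-0.6225, 1.315, 1.995)  len=1.9725
  (v5,v1,v4) [+-+] → (-0.6225, -1.315, 1.995)–(-0.6225, -1.315, 0.9975)  len=0.9975
  (v5,v7,v1) [++-] → (-0.6225, -0.6575, 1.995)–(-0.6225, -1.315, 1.995)  len=0.6575
  (v3,v7,v2) [-+-] → (-0.6225, 1.315, 1.995)–(-0.6225, 1.315, -0.9975)  len=2.9925
  (v6,v4,v2) [++-] → (-0.6225, 0.6575, -1.995)–(-0.6225, 1.315, -1.995)  len=0.6575
  (v2,v7,v6) [-++] → (-0.6225, 1.315, -0.9975)–(-0.6225, 1.315, -1.995)  len=0.9975

Chained into 1 loop(s):
  loop 1: 8 segments, perimeter = 13.2400
Total perimeter = 13.240


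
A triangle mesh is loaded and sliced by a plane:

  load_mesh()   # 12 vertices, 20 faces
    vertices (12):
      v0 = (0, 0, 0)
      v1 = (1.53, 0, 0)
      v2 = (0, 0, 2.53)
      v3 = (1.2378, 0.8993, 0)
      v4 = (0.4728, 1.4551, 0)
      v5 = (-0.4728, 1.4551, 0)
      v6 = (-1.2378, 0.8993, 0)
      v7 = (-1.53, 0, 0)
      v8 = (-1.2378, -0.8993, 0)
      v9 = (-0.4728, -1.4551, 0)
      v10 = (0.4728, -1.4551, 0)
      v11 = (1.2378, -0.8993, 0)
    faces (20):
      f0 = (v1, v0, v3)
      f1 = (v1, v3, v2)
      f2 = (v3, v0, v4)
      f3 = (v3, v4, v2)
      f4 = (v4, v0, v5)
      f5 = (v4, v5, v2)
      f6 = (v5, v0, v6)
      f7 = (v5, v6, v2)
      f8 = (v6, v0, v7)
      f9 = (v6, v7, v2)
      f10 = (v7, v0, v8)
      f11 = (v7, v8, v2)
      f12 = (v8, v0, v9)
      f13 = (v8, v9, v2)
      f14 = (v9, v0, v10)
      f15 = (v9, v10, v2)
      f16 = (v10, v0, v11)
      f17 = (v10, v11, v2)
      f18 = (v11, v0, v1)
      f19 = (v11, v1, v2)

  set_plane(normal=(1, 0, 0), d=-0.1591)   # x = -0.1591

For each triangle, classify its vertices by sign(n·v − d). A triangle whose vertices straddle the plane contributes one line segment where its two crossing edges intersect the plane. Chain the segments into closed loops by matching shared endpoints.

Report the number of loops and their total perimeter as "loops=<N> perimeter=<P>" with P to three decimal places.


Straddling triangles (12 of 20):
  (v4,v0,v5) [++-] → (-0.1591, 0.48965, 0)–(-0.1591, 1.4551, 0)  len=0.9655
  (v4,v5,v2) [+-+] → (-0.1591, 1.4551, 0)–(-0.1591, 0.48965, 1.67864)  len=1.9365
  (v5,v0,v6) [-+-] → (-0.1591, 0.48965, 0)–(-0.1591, 0.115591, 0)  len=0.3741
  (v5,v6,v2) [--+] → (-0.1591, 0.115591, 2.20481)–(-0.1591, 0.48965, 1.67864)  len=0.6456
  (v6,v0,v7) [-+-] → (-0.1591, 0.115591, 0)–(-0.1591, 0, 0)  len=0.1156
  (v6,v7,v2) [--+] → (-0.1591, 0, 2.26691)–(-0.1591, 0.115591, 2.20481)  len=0.1312
  (v7,v0,v8) [-+-] → (-0.1591, 0, 0)–(-0.1591, -0.115591, 0)  len=0.1156
  (v7,v8,v2) [--+] → (-0.1591, -0.115591, 2.20481)–(-0.1591, 0, 2.26691)  len=0.1312
  (v8,v0,v9) [-+-] → (-0.1591, -0.115591, 0)–(-0.1591, -0.48965, 0)  len=0.3741
  (v8,v9,v2) [--+] → (-0.1591, -0.48965, 1.67864)–(-0.1591, -0.115591, 2.20481)  len=0.6456
  (v9,v0,v10) [-++] → (-0.1591, -0.48965, 0)–(-0.1591, -1.4551, 0)  len=0.9655
  (v9,v10,v2) [-++] → (-0.1591, -1.4551, 0)–(-0.1591, -0.48965, 1.67864)  len=1.9365

Chained into 1 loop(s):
  loop 1: 12 segments, perimeter = 8.3367
Total perimeter = 8.337

loops=1 perimeter=8.337


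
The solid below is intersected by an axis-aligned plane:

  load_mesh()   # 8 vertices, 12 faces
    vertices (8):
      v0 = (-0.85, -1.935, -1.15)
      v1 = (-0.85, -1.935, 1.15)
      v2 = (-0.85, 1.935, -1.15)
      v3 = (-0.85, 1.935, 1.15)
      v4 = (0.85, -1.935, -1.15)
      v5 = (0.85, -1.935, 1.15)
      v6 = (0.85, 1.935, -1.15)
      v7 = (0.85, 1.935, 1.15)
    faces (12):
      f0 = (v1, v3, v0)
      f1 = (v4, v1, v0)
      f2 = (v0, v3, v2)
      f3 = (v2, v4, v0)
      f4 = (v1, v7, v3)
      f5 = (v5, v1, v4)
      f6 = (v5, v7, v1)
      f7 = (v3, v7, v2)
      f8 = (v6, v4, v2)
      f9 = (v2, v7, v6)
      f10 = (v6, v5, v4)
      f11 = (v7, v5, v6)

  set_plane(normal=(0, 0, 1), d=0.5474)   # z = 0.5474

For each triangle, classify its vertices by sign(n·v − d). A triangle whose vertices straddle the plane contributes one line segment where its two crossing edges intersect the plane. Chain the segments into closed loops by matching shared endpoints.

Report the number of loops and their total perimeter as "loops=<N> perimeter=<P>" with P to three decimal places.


Straddling triangles (8 of 12):
  (v1,v3,v0) [++-] → (-0.85, 0.92106, 0.5474)–(-0.85, -1.935, 0.5474)  len=2.8561
  (v4,v1,v0) [-+-] → (-0.4046, -1.935, 0.5474)–(-0.85, -1.935, 0.5474)  len=0.4454
  (v0,v3,v2) [-+-] → (-0.85, 0.92106, 0.5474)–(-0.85, 1.935, 0.5474)  len=1.0139
  (v5,v1,v4) [++-] → (-0.4046, -1.935, 0.5474)–(0.85, -1.935, 0.5474)  len=1.2546
  (v3,v7,v2) [++-] → (0.4046, 1.935, 0.5474)–(-0.85, 1.935, 0.5474)  len=1.2546
  (v2,v7,v6) [-+-] → (0.4046, 1.935, 0.5474)–(0.85, 1.935, 0.5474)  len=0.4454
  (v6,v5,v4) [-+-] → (0.85, -0.92106, 0.5474)–(0.85, -1.935, 0.5474)  len=1.0139
  (v7,v5,v6) [++-] → (0.85, -0.92106, 0.5474)–(0.85, 1.935, 0.5474)  len=2.8561

Chained into 1 loop(s):
  loop 1: 8 segments, perimeter = 11.1400
Total perimeter = 11.140

loops=1 perimeter=11.140


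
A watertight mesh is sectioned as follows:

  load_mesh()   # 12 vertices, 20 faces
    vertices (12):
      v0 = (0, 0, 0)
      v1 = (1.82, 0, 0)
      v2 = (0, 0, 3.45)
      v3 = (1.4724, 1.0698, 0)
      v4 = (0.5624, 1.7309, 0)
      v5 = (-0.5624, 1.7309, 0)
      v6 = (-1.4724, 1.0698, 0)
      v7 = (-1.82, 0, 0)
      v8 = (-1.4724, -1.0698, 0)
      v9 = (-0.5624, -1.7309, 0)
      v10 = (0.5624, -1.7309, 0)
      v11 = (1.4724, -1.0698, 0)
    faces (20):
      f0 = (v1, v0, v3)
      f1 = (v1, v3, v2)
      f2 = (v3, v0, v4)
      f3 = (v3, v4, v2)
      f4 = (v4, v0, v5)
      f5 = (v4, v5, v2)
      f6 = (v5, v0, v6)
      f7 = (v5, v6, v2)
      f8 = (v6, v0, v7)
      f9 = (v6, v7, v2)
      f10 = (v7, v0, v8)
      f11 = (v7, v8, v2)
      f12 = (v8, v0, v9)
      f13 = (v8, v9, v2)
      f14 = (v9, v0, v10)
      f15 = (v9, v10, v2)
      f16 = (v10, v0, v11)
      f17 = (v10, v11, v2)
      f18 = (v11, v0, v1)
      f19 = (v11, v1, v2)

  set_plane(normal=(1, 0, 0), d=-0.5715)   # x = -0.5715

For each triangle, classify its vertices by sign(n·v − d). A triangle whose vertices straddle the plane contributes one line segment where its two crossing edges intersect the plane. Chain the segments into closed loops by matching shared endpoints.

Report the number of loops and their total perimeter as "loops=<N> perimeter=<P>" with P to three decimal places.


Straddling triangles (8 of 20):
  (v5,v0,v6) [++-] → (-0.5715, 0.415234, 0)–(-0.5715, 1.72429, 0)  len=1.3091
  (v5,v6,v2) [+-+] → (-0.5715, 1.72429, 0)–(-0.5715, 0.415234, 2.11091)  len=2.4839
  (v6,v0,v7) [-+-] → (-0.5715, 0.415234, 0)–(-0.5715, 0, 0)  len=0.4152
  (v6,v7,v2) [--+] → (-0.5715, 0, 2.36666)–(-0.5715, 0.415234, 2.11091)  len=0.4877
  (v7,v0,v8) [-+-] → (-0.5715, 0, 0)–(-0.5715, -0.415234, 0)  len=0.4152
  (v7,v8,v2) [--+] → (-0.5715, -0.415234, 2.11091)–(-0.5715, 0, 2.36666)  len=0.4877
  (v8,v0,v9) [-++] → (-0.5715, -0.415234, 0)–(-0.5715, -1.72429, 0)  len=1.3091
  (v8,v9,v2) [-++] → (-0.5715, -1.72429, 0)–(-0.5715, -0.415234, 2.11091)  len=2.4839

Chained into 1 loop(s):
  loop 1: 8 segments, perimeter = 9.3917
Total perimeter = 9.392

loops=1 perimeter=9.392
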